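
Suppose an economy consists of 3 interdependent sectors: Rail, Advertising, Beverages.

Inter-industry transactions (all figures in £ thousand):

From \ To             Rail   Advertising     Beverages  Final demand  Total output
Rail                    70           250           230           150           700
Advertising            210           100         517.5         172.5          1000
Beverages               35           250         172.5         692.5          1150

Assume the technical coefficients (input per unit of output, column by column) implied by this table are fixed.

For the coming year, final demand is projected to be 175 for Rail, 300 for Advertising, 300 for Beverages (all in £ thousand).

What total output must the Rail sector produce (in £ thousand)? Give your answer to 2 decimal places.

x_R = 568.34

Technical coefficients a_ij = z_ij / X_j:
  a_RR = 70/700 = 0.10, a_AR = 210/700 = 0.30, a_BR = 35/700 = 0.05
  a_RA = 250/1000 = 0.25, a_AA = 100/1000 = 0.10, a_BA = 250/1000 = 0.25
  a_RB = 230/1150 = 0.20, a_AB = 517.5/1150 = 0.45, a_BB = 172.5/1150 = 0.15
I − A =
  [   0.90    -0.25    -0.20]
  [  -0.30     0.90    -0.45]
  [  -0.05    -0.25     0.85]
Cofactors of I−A, C_ij = (−1)^(i+j)·(minor ij) (rows/columns in the sector order above):
  C_11 = (0.90)(0.85) − (-0.45)(-0.25) = 0.6525
  C_12 = −[(-0.30)(0.85) − (-0.45)(-0.05)] = 0.2775
  C_13 = (-0.30)(-0.25) − (0.90)(-0.05) = 0.1200
  C_21 = −[(-0.25)(0.85) − (-0.20)(-0.25)] = 0.2625
  C_22 = (0.90)(0.85) − (-0.20)(-0.05) = 0.7550
  C_23 = −[(0.90)(-0.25) − (-0.25)(-0.05)] = 0.2375
  C_31 = (-0.25)(-0.45) − (-0.20)(0.90) = 0.2925
  C_32 = −[(0.90)(-0.45) − (-0.20)(-0.30)] = 0.4650
  C_33 = (0.90)(0.90) − (-0.25)(-0.30) = 0.7350
det(I−A) = Σ_j (I−A)_1j·C_1j = (0.90)(0.6525) + (-0.25)(0.2775) + (-0.20)(0.1200) = 0.493875
adj(I−A) = Cᵀ =
  [ 0.6525   0.2625   0.2925]
  [ 0.2775   0.7550   0.4650]
  [ 0.1200   0.2375   0.7350]
(I − A)⁻¹ = adj(I−A) / det(I−A) ≈
  [   1.3212     0.5315     0.5923]
  [   0.5619     1.5287     0.9415]
  [   0.2430     0.4809     1.4882]
x = (I − A)⁻¹ d = adj(I−A)·d / det(I−A), with det(I−A) = 0.493875:
  x_R = (0.6525·175 + 0.2625·300 + 0.2925·300) / 0.493875 = 280.6875 / 0.493875 ≈ 568.34
  x_A = (0.2775·175 + 0.7550·300 + 0.4650·300) / 0.493875 = 414.5625 / 0.493875 ≈ 839.41
  x_B = (0.1200·175 + 0.2375·300 + 0.7350·300) / 0.493875 = 312.75 / 0.493875 ≈ 633.26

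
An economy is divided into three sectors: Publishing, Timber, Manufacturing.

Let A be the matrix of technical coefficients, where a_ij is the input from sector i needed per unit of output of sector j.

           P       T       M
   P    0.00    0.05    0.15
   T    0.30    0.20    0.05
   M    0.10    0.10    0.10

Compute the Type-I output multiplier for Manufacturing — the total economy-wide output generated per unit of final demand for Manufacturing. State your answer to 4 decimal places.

m_M = 1.4640

I − A =
  [   1.00    -0.05    -0.15]
  [  -0.30     0.80    -0.05]
  [  -0.10    -0.10     0.90]
Cofactors of I−A, C_ij = (−1)^(i+j)·(minor ij) (rows/columns in the sector order above):
  C_11 = (0.80)(0.90) − (-0.05)(-0.10) = 0.7150
  C_12 = −[(-0.30)(0.90) − (-0.05)(-0.10)] = 0.2750
  C_13 = (-0.30)(-0.10) − (0.80)(-0.10) = 0.1100
  C_21 = −[(-0.05)(0.90) − (-0.15)(-0.10)] = 0.0600
  C_22 = (1.00)(0.90) − (-0.15)(-0.10) = 0.8850
  C_23 = −[(1.00)(-0.10) − (-0.05)(-0.10)] = 0.1050
  C_31 = (-0.05)(-0.05) − (-0.15)(0.80) = 0.1225
  C_32 = −[(1.00)(-0.05) − (-0.15)(-0.30)] = 0.0950
  C_33 = (1.00)(0.80) − (-0.05)(-0.30) = 0.7850
det(I−A) = Σ_j (I−A)_1j·C_1j = (1.00)(0.7150) + (-0.05)(0.2750) + (-0.15)(0.1100) = 0.68475
adj(I−A) = Cᵀ =
  [ 0.7150   0.0600   0.1225]
  [ 0.2750   0.8850   0.0950]
  [ 0.1100   0.1050   0.7850]
(I − A)⁻¹ = adj(I−A) / det(I−A) ≈
  [   1.04418     0.08762     0.17890]
  [   0.40161     1.29244     0.13874]
  [   0.16064     0.15334     1.14640]
The output multiplier for sector j is the column-j sum of the Leontief inverse (I − A)⁻¹ = adj(I−A) / det(I−A).
Column M of adj(I−A): (0.1225, 0.0950, 0.7850); det(I−A) = 0.68475.
m_M = (0.1225 + 0.0950 + 0.7850) / 0.68475 = 1.0025 / 0.68475 ≈ 1.4640.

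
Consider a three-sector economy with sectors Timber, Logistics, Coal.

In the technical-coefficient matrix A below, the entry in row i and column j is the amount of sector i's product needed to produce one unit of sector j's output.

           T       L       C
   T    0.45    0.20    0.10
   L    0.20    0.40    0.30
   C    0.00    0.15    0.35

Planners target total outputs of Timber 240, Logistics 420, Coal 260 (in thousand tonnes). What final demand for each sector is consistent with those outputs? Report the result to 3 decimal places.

I − A =
  [   0.55    -0.20    -0.10]
  [  -0.20     0.60    -0.30]
  [   0.00    -0.15     0.65]
d = (I − A) x:
  d_T = (+0.55)·240 + (-0.20)·420 + (-0.10)·260 = 22.000
  d_L = (-0.20)·240 + (+0.60)·420 + (-0.30)·260 = 126.000
  d_C = (+0.00)·240 + (-0.15)·420 + (+0.65)·260 = 106.000

d_T = 22.000, d_L = 126.000, d_C = 106.000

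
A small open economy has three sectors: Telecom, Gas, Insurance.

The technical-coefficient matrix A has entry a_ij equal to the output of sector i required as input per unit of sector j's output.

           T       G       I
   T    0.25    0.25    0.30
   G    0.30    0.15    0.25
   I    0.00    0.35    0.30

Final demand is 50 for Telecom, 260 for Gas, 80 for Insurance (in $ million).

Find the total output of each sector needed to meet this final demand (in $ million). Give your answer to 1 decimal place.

x_T = 416.6, x_G = 570.4, x_I = 399.5

I − A =
  [   0.75    -0.25    -0.30]
  [  -0.30     0.85    -0.25]
  [   0.00    -0.35     0.70]
Cofactors of I−A, C_ij = (−1)^(i+j)·(minor ij) (rows/columns in the sector order above):
  C_11 = (0.85)(0.70) − (-0.25)(-0.35) = 0.5075
  C_12 = −[(-0.30)(0.70) − (-0.25)(0.00)] = 0.2100
  C_13 = (-0.30)(-0.35) − (0.85)(0.00) = 0.1050
  C_21 = −[(-0.25)(0.70) − (-0.30)(-0.35)] = 0.2800
  C_22 = (0.75)(0.70) − (-0.30)(0.00) = 0.5250
  C_23 = −[(0.75)(-0.35) − (-0.25)(0.00)] = 0.2625
  C_31 = (-0.25)(-0.25) − (-0.30)(0.85) = 0.3175
  C_32 = −[(0.75)(-0.25) − (-0.30)(-0.30)] = 0.2775
  C_33 = (0.75)(0.85) − (-0.25)(-0.30) = 0.5625
det(I−A) = Σ_j (I−A)_1j·C_1j = (0.75)(0.5075) + (-0.25)(0.2100) + (-0.30)(0.1050) = 0.296625
adj(I−A) = Cᵀ =
  [ 0.5075   0.2800   0.3175]
  [ 0.2100   0.5250   0.2775]
  [ 0.1050   0.2625   0.5625]
(I − A)⁻¹ = adj(I−A) / det(I−A) ≈
  [   1.7109     0.9440     1.0704]
  [   0.7080     1.7699     0.9355]
  [   0.3540     0.8850     1.8963]
x = (I − A)⁻¹ d = adj(I−A)·d / det(I−A), with det(I−A) = 0.296625:
  x_T = (0.5075·50 + 0.2800·260 + 0.3175·80) / 0.296625 = 123.575 / 0.296625 ≈ 416.6
  x_G = (0.2100·50 + 0.5250·260 + 0.2775·80) / 0.296625 = 169.20 / 0.296625 ≈ 570.4
  x_I = (0.1050·50 + 0.2625·260 + 0.5625·80) / 0.296625 = 118.50 / 0.296625 ≈ 399.5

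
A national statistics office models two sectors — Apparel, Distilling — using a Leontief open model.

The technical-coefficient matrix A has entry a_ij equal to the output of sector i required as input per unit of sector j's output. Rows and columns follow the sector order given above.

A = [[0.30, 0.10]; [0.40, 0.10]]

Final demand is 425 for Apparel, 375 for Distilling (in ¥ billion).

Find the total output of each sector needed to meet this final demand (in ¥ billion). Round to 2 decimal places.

x_A = 711.86, x_D = 733.05

I − A =
  [   0.70    -0.10]
  [  -0.40     0.90]
det(I−A) = (0.70)(0.90) − (-0.10)(-0.40) = 0.5900
adj(I−A) = [[0.90, 0.10], [0.40, 0.70]]
(I − A)⁻¹ = adj(I−A) / det(I−A) ≈
  [   1.5254     0.1695]
  [   0.6780     1.1864]
x = (I − A)⁻¹ d = adj(I−A)·d / det(I−A), with det(I−A) = 0.5900:
  x_A = (0.90·425 + 0.10·375) / 0.5900 = 420.00 / 0.5900 ≈ 711.86
  x_D = (0.40·425 + 0.70·375) / 0.5900 = 432.50 / 0.5900 ≈ 733.05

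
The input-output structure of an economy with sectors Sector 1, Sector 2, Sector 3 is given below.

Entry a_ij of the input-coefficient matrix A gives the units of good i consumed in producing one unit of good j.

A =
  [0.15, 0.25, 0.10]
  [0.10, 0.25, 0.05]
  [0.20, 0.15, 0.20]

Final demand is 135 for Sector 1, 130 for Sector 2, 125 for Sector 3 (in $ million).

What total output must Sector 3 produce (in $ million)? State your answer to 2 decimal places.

I − A =
  [   0.85    -0.25    -0.10]
  [  -0.10     0.75    -0.05]
  [  -0.20    -0.15     0.80]
Cofactors of I−A, C_ij = (−1)^(i+j)·(minor ij) (rows/columns in the sector order above):
  C_11 = (0.75)(0.80) − (-0.05)(-0.15) = 0.5925
  C_12 = −[(-0.10)(0.80) − (-0.05)(-0.20)] = 0.0900
  C_13 = (-0.10)(-0.15) − (0.75)(-0.20) = 0.1650
  C_21 = −[(-0.25)(0.80) − (-0.10)(-0.15)] = 0.2150
  C_22 = (0.85)(0.80) − (-0.10)(-0.20) = 0.6600
  C_23 = −[(0.85)(-0.15) − (-0.25)(-0.20)] = 0.1775
  C_31 = (-0.25)(-0.05) − (-0.10)(0.75) = 0.0875
  C_32 = −[(0.85)(-0.05) − (-0.10)(-0.10)] = 0.0525
  C_33 = (0.85)(0.75) − (-0.25)(-0.10) = 0.6125
det(I−A) = Σ_j (I−A)_1j·C_1j = (0.85)(0.5925) + (-0.25)(0.0900) + (-0.10)(0.1650) = 0.464625
adj(I−A) = Cᵀ =
  [ 0.5925   0.2150   0.0875]
  [ 0.0900   0.6600   0.0525]
  [ 0.1650   0.1775   0.6125]
(I − A)⁻¹ = adj(I−A) / det(I−A) ≈
  [   1.2752     0.4627     0.1883]
  [   0.1937     1.4205     0.1130]
  [   0.3551     0.3820     1.3183]
x = (I − A)⁻¹ d = adj(I−A)·d / det(I−A), with det(I−A) = 0.464625:
  x_1 = (0.5925·135 + 0.2150·130 + 0.0875·125) / 0.464625 = 118.875 / 0.464625 ≈ 255.85
  x_2 = (0.0900·135 + 0.6600·130 + 0.0525·125) / 0.464625 = 104.5125 / 0.464625 ≈ 224.94
  x_3 = (0.1650·135 + 0.1775·130 + 0.6125·125) / 0.464625 = 121.9125 / 0.464625 ≈ 262.39

x_3 = 262.39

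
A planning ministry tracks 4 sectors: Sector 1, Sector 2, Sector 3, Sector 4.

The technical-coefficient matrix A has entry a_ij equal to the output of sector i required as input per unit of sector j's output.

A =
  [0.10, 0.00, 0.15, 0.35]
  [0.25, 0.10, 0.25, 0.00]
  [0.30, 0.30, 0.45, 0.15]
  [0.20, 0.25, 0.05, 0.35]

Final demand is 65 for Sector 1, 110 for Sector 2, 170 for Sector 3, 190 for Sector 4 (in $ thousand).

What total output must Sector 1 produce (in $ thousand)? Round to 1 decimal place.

x_1 = 575.8

I − A =
  [   0.90     0.00    -0.15    -0.35]
  [  -0.25     0.90    -0.25     0.00]
  [  -0.30    -0.30     0.55    -0.15]
  [  -0.20    -0.25    -0.05     0.65]
Compute the cofactors C_ij = (−1)^(i+j)·(3×3 minor ij) of I−A; the adjugate is their transpose:
adj(I−A) = Cᵀ =
  [ 0.256875   0.088250   0.125375   0.167250]
  [ 0.143750   0.237500   0.157500   0.113750]
  [ 0.260625   0.214500   0.441625   0.242250]
  [ 0.154375   0.135000   0.133125   0.326250]
det(I−A) = Σ_j (I−A)_1j·C_1j = (0.90)(0.256875) + (0.00)(0.143750) + (-0.15)(0.260625) + (-0.35)(0.154375) = 0.1380625
(I − A)⁻¹ = adj(I−A) / det(I−A) ≈
  [   1.8606     0.6392     0.9081     1.2114]
  [   1.0412     1.7202     1.1408     0.8239]
  [   1.8877     1.5536     3.1987     1.7546]
  [   1.1182     0.9778     0.9642     2.3631]
x = (I − A)⁻¹ d = adj(I−A)·d / det(I−A), with det(I−A) = 0.1380625:
  x_1 = (0.256875·65 + 0.088250·110 + 0.125375·170 + 0.167250·190) / 0.1380625 = 79.495625 / 0.1380625 ≈ 575.8
  x_2 = (0.143750·65 + 0.237500·110 + 0.157500·170 + 0.113750·190) / 0.1380625 = 83.85625 / 0.1380625 ≈ 607.4
  x_3 = (0.260625·65 + 0.214500·110 + 0.441625·170 + 0.242250·190) / 0.1380625 = 161.639375 / 0.1380625 ≈ 1170.8
  x_4 = (0.154375·65 + 0.135000·110 + 0.133125·170 + 0.326250·190) / 0.1380625 = 109.503125 / 0.1380625 ≈ 793.1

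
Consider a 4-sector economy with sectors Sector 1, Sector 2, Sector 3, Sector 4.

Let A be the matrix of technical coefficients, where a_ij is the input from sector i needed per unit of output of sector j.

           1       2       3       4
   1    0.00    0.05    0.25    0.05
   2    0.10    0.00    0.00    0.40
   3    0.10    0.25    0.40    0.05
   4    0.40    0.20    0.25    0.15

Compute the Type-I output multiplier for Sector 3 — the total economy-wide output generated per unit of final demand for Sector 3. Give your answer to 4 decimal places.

I − A =
  [   1.00    -0.05    -0.25    -0.05]
  [  -0.10     1.00     0.00    -0.40]
  [  -0.10    -0.25     0.60    -0.05]
  [  -0.40    -0.20    -0.25     0.85]
Compute the cofactors C_ij = (−1)^(i+j)·(3×3 minor ij) of I−A; the adjugate is their transpose:
adj(I−A) = Cᵀ =
  [ 0.424500   0.089625   0.210000   0.079500]
  [ 0.155750   0.458000   0.162500   0.234250]
  [ 0.159250   0.223750   0.736750   0.158000]
  [ 0.283250   0.215750   0.353750   0.565750]
det(I−A) = Σ_j (I−A)_1j·C_1j = (1.00)(0.424500) + (-0.05)(0.155750) + (-0.25)(0.159250) + (-0.05)(0.283250) = 0.3627375
(I − A)⁻¹ = adj(I−A) / det(I−A) ≈
  [   1.17027     0.24708     0.57893     0.21917]
  [   0.42937     1.26262     0.44798     0.64578]
  [   0.43902     0.61684     2.03108     0.43558]
  [   0.78087     0.59478     0.97522     1.55967]
The output multiplier for sector j is the column-j sum of the Leontief inverse (I − A)⁻¹ = adj(I−A) / det(I−A).
Column 3 of adj(I−A): (0.210000, 0.162500, 0.736750, 0.353750); det(I−A) = 0.3627375.
m_3 = (0.210000 + 0.162500 + 0.736750 + 0.353750) / 0.3627375 = 1.463 / 0.3627375 ≈ 4.0332.

m_3 = 4.0332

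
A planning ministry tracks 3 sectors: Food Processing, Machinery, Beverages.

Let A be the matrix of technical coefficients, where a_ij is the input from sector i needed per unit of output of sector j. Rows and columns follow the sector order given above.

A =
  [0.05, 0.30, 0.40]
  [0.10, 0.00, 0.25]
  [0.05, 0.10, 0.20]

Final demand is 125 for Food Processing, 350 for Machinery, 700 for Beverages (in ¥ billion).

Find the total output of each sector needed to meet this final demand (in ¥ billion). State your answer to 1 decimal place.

I − A =
  [   0.95    -0.30    -0.40]
  [  -0.10     1.00    -0.25]
  [  -0.05    -0.10     0.80]
Cofactors of I−A, C_ij = (−1)^(i+j)·(minor ij) (rows/columns in the sector order above):
  C_11 = (1.00)(0.80) − (-0.25)(-0.10) = 0.7750
  C_12 = −[(-0.10)(0.80) − (-0.25)(-0.05)] = 0.0925
  C_13 = (-0.10)(-0.10) − (1.00)(-0.05) = 0.0600
  C_21 = −[(-0.30)(0.80) − (-0.40)(-0.10)] = 0.2800
  C_22 = (0.95)(0.80) − (-0.40)(-0.05) = 0.7400
  C_23 = −[(0.95)(-0.10) − (-0.30)(-0.05)] = 0.1100
  C_31 = (-0.30)(-0.25) − (-0.40)(1.00) = 0.4750
  C_32 = −[(0.95)(-0.25) − (-0.40)(-0.10)] = 0.2775
  C_33 = (0.95)(1.00) − (-0.30)(-0.10) = 0.9200
det(I−A) = Σ_j (I−A)_1j·C_1j = (0.95)(0.7750) + (-0.30)(0.0925) + (-0.40)(0.0600) = 0.6845
adj(I−A) = Cᵀ =
  [ 0.7750   0.2800   0.4750]
  [ 0.0925   0.7400   0.2775]
  [ 0.0600   0.1100   0.9200]
(I − A)⁻¹ = adj(I−A) / det(I−A) ≈
  [   1.1322     0.4091     0.6939]
  [   0.1351     1.0811     0.4054]
  [   0.0877     0.1607     1.3440]
x = (I − A)⁻¹ d = adj(I−A)·d / det(I−A), with det(I−A) = 0.6845:
  x_F = (0.7750·125 + 0.2800·350 + 0.4750·700) / 0.6845 = 527.375 / 0.6845 ≈ 770.5
  x_M = (0.0925·125 + 0.7400·350 + 0.2775·700) / 0.6845 = 464.8125 / 0.6845 ≈ 679.1
  x_B = (0.0600·125 + 0.1100·350 + 0.9200·700) / 0.6845 = 690.00 / 0.6845 ≈ 1008.0

x_F = 770.5, x_M = 679.1, x_B = 1008.0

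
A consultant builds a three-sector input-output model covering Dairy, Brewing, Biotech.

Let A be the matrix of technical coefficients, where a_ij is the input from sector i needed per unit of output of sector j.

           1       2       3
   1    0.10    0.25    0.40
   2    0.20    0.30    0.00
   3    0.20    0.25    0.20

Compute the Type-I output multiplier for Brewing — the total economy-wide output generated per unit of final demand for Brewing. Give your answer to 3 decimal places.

m_2 = 3.131

I − A =
  [   0.90    -0.25    -0.40]
  [  -0.20     0.70     0.00]
  [  -0.20    -0.25     0.80]
Cofactors of I−A, C_ij = (−1)^(i+j)·(minor ij) (rows/columns in the sector order above):
  C_11 = (0.70)(0.80) − (0.00)(-0.25) = 0.5600
  C_12 = −[(-0.20)(0.80) − (0.00)(-0.20)] = 0.1600
  C_13 = (-0.20)(-0.25) − (0.70)(-0.20) = 0.1900
  C_21 = −[(-0.25)(0.80) − (-0.40)(-0.25)] = 0.3000
  C_22 = (0.90)(0.80) − (-0.40)(-0.20) = 0.6400
  C_23 = −[(0.90)(-0.25) − (-0.25)(-0.20)] = 0.2750
  C_31 = (-0.25)(0.00) − (-0.40)(0.70) = 0.2800
  C_32 = −[(0.90)(0.00) − (-0.40)(-0.20)] = 0.0800
  C_33 = (0.90)(0.70) − (-0.25)(-0.20) = 0.5800
det(I−A) = Σ_j (I−A)_1j·C_1j = (0.90)(0.5600) + (-0.25)(0.1600) + (-0.40)(0.1900) = 0.3880
adj(I−A) = Cᵀ =
  [ 0.5600   0.3000   0.2800]
  [ 0.1600   0.6400   0.0800]
  [ 0.1900   0.2750   0.5800]
(I − A)⁻¹ = adj(I−A) / det(I−A) ≈
  [   1.4433     0.7732     0.7216]
  [   0.4124     1.6495     0.2062]
  [   0.4897     0.7088     1.4948]
The output multiplier for sector j is the column-j sum of the Leontief inverse (I − A)⁻¹ = adj(I−A) / det(I−A).
Column 2 of adj(I−A): (0.3000, 0.6400, 0.2750); det(I−A) = 0.3880.
m_2 = (0.3000 + 0.6400 + 0.2750) / 0.3880 = 1.215 / 0.3880 ≈ 3.131.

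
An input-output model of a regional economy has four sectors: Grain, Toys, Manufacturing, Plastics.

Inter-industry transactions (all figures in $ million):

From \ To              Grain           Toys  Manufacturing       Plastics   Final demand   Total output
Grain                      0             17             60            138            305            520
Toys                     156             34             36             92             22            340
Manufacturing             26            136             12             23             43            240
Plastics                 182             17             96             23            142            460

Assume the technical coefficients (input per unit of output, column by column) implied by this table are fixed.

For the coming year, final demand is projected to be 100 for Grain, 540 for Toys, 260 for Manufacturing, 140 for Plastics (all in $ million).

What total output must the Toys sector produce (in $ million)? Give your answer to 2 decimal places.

Technical coefficients a_ij = z_ij / X_j:
  a_11 = 0/520 = 0.00, a_21 = 156/520 = 0.30, a_31 = 26/520 = 0.05, a_41 = 182/520 = 0.35
  a_12 = 17/340 = 0.05, a_22 = 34/340 = 0.10, a_32 = 136/340 = 0.40, a_42 = 17/340 = 0.05
  a_13 = 60/240 = 0.25, a_23 = 36/240 = 0.15, a_33 = 12/240 = 0.05, a_43 = 96/240 = 0.40
  a_14 = 138/460 = 0.30, a_24 = 92/460 = 0.20, a_34 = 23/460 = 0.05, a_44 = 23/460 = 0.05
I − A =
  [   1.00    -0.05    -0.25    -0.30]
  [  -0.30     0.90    -0.15    -0.20]
  [  -0.05    -0.40     0.95    -0.05]
  [  -0.35    -0.05    -0.40     0.95]
Compute the cofactors C_ij = (−1)^(i+j)·(3×3 minor ij) of I−A; the adjugate is their transpose:
adj(I−A) = Cᵀ =
  [ 0.695375   0.202000   0.332625   0.279625]
  [ 0.345000   0.760500   0.331500   0.286500]
  [ 0.200750   0.344500   0.728250   0.174250]
  [ 0.358875   0.259500   0.446625   0.739125]
det(I−A) = Σ_j (I−A)_1j·C_1j = (1.00)(0.695375) + (-0.05)(0.345000) + (-0.25)(0.200750) + (-0.30)(0.358875) = 0.520275
(I − A)⁻¹ = adj(I−A) / det(I−A) ≈
  [   1.3366     0.3883     0.6393     0.5375]
  [   0.6631     1.4617     0.6372     0.5507]
  [   0.3859     0.6621     1.3997     0.3349]
  [   0.6898     0.4988     0.8584     1.4206]
x = (I − A)⁻¹ d = adj(I−A)·d / det(I−A), with det(I−A) = 0.520275:
  x_1 = (0.695375·100 + 0.202000·540 + 0.332625·260 + 0.279625·140) / 0.520275 = 304.2475 / 0.520275 ≈ 584.78
  x_2 = (0.345000·100 + 0.760500·540 + 0.331500·260 + 0.286500·140) / 0.520275 = 571.47 / 0.520275 ≈ 1098.40
  x_3 = (0.200750·100 + 0.344500·540 + 0.728250·260 + 0.174250·140) / 0.520275 = 419.845 / 0.520275 ≈ 806.97
  x_4 = (0.358875·100 + 0.259500·540 + 0.446625·260 + 0.739125·140) / 0.520275 = 395.6175 / 0.520275 ≈ 760.40

x_2 = 1098.40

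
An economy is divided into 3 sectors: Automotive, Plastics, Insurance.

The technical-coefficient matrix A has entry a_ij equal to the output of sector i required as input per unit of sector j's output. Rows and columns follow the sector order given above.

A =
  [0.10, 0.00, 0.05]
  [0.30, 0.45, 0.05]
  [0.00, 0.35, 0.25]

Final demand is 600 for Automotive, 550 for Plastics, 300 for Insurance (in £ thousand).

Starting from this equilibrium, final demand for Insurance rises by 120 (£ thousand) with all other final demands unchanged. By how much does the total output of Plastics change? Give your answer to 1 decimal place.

I − A =
  [   0.90     0.00    -0.05]
  [  -0.30     0.55    -0.05]
  [   0.00    -0.35     0.75]
Cofactors of I−A, C_ij = (−1)^(i+j)·(minor ij) (rows/columns in the sector order above):
  C_11 = (0.55)(0.75) − (-0.05)(-0.35) = 0.3950
  C_12 = −[(-0.30)(0.75) − (-0.05)(0.00)] = 0.2250
  C_13 = (-0.30)(-0.35) − (0.55)(0.00) = 0.1050
  C_21 = −[(0.00)(0.75) − (-0.05)(-0.35)] = 0.0175
  C_22 = (0.90)(0.75) − (-0.05)(0.00) = 0.6750
  C_23 = −[(0.90)(-0.35) − (0.00)(0.00)] = 0.3150
  C_31 = (0.00)(-0.05) − (-0.05)(0.55) = 0.0275
  C_32 = −[(0.90)(-0.05) − (-0.05)(-0.30)] = 0.0600
  C_33 = (0.90)(0.55) − (0.00)(-0.30) = 0.4950
det(I−A) = Σ_j (I−A)_1j·C_1j = (0.90)(0.3950) + (0.00)(0.2250) + (-0.05)(0.1050) = 0.35025
adj(I−A) = Cᵀ =
  [ 0.3950   0.0175   0.0275]
  [ 0.2250   0.6750   0.0600]
  [ 0.1050   0.3150   0.4950]
(I − A)⁻¹ = adj(I−A) / det(I−A) ≈
  [   1.1278     0.0500     0.0785]
  [   0.6424     1.9272     0.1713]
  [   0.2998     0.8994     1.4133]
Δx = (I − A)⁻¹ Δd with Δd having +120 in the Insurance component and 0 elsewhere.
So Δx_P = L_PI · (+120), where L_PI = adj(I−A)_PI / det(I−A) = 0.0600 / 0.35025.
Δx_P = 0.0600 × (+120) / 0.35025 = 7.20 / 0.35025 ≈ 20.6.

Δx_P = 20.6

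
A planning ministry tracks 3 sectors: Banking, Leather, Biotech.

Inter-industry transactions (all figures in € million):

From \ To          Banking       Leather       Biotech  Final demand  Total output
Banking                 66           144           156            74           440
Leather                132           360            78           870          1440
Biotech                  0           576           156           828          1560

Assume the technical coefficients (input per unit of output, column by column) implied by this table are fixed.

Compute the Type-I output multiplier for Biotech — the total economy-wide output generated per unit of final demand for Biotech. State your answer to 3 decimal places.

Technical coefficients a_ij = z_ij / X_j:
  a_11 = 66/440 = 0.15, a_21 = 132/440 = 0.30, a_31 = 0/440 = 0.00
  a_12 = 144/1440 = 0.10, a_22 = 360/1440 = 0.25, a_32 = 576/1440 = 0.40
  a_13 = 156/1560 = 0.10, a_23 = 78/1560 = 0.05, a_33 = 156/1560 = 0.10
I − A =
  [   0.85    -0.10    -0.10]
  [  -0.30     0.75    -0.05]
  [   0.00    -0.40     0.90]
Cofactors of I−A, C_ij = (−1)^(i+j)·(minor ij) (rows/columns in the sector order above):
  C_11 = (0.75)(0.90) − (-0.05)(-0.40) = 0.6550
  C_12 = −[(-0.30)(0.90) − (-0.05)(0.00)] = 0.2700
  C_13 = (-0.30)(-0.40) − (0.75)(0.00) = 0.1200
  C_21 = −[(-0.10)(0.90) − (-0.10)(-0.40)] = 0.1300
  C_22 = (0.85)(0.90) − (-0.10)(0.00) = 0.7650
  C_23 = −[(0.85)(-0.40) − (-0.10)(0.00)] = 0.3400
  C_31 = (-0.10)(-0.05) − (-0.10)(0.75) = 0.0800
  C_32 = −[(0.85)(-0.05) − (-0.10)(-0.30)] = 0.0725
  C_33 = (0.85)(0.75) − (-0.10)(-0.30) = 0.6075
det(I−A) = Σ_j (I−A)_1j·C_1j = (0.85)(0.6550) + (-0.10)(0.2700) + (-0.10)(0.1200) = 0.51775
adj(I−A) = Cᵀ =
  [ 0.6550   0.1300   0.0800]
  [ 0.2700   0.7650   0.0725]
  [ 0.1200   0.3400   0.6075]
(I − A)⁻¹ = adj(I−A) / det(I−A) ≈
  [   1.2651     0.2511     0.1545]
  [   0.5215     1.4775     0.1400]
  [   0.2318     0.6567     1.1733]
The output multiplier for sector j is the column-j sum of the Leontief inverse (I − A)⁻¹ = adj(I−A) / det(I−A).
Column 3 of adj(I−A): (0.0800, 0.0725, 0.6075); det(I−A) = 0.51775.
m_3 = (0.0800 + 0.0725 + 0.6075) / 0.51775 = 0.76 / 0.51775 ≈ 1.468.

m_3 = 1.468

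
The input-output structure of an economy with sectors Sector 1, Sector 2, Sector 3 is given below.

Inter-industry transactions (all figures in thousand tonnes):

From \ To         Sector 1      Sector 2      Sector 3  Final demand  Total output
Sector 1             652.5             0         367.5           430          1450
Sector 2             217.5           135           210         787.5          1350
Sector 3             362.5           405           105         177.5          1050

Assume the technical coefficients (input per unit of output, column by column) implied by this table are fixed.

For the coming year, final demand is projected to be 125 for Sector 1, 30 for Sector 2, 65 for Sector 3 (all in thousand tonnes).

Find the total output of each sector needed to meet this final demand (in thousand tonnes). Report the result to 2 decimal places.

Technical coefficients a_ij = z_ij / X_j:
  a_11 = 652.5/1450 = 0.45, a_21 = 217.5/1450 = 0.15, a_31 = 362.5/1450 = 0.25
  a_12 = 0/1350 = 0.00, a_22 = 135/1350 = 0.10, a_32 = 405/1350 = 0.30
  a_13 = 367.5/1050 = 0.35, a_23 = 210/1050 = 0.20, a_33 = 105/1050 = 0.10
I − A =
  [   0.55     0.00    -0.35]
  [  -0.15     0.90    -0.20]
  [  -0.25    -0.30     0.90]
Cofactors of I−A, C_ij = (−1)^(i+j)·(minor ij) (rows/columns in the sector order above):
  C_11 = (0.90)(0.90) − (-0.20)(-0.30) = 0.7500
  C_12 = −[(-0.15)(0.90) − (-0.20)(-0.25)] = 0.1850
  C_13 = (-0.15)(-0.30) − (0.90)(-0.25) = 0.2700
  C_21 = −[(0.00)(0.90) − (-0.35)(-0.30)] = 0.1050
  C_22 = (0.55)(0.90) − (-0.35)(-0.25) = 0.4075
  C_23 = −[(0.55)(-0.30) − (0.00)(-0.25)] = 0.1650
  C_31 = (0.00)(-0.20) − (-0.35)(0.90) = 0.3150
  C_32 = −[(0.55)(-0.20) − (-0.35)(-0.15)] = 0.1625
  C_33 = (0.55)(0.90) − (0.00)(-0.15) = 0.4950
det(I−A) = Σ_j (I−A)_1j·C_1j = (0.55)(0.7500) + (0.00)(0.1850) + (-0.35)(0.2700) = 0.3180
adj(I−A) = Cᵀ =
  [ 0.7500   0.1050   0.3150]
  [ 0.1850   0.4075   0.1625]
  [ 0.2700   0.1650   0.4950]
(I − A)⁻¹ = adj(I−A) / det(I−A) ≈
  [   2.3585     0.3302     0.9906]
  [   0.5818     1.2814     0.5110]
  [   0.8491     0.5189     1.5566]
x = (I − A)⁻¹ d = adj(I−A)·d / det(I−A), with det(I−A) = 0.3180:
  x_1 = (0.7500·125 + 0.1050·30 + 0.3150·65) / 0.3180 = 117.375 / 0.3180 ≈ 369.10
  x_2 = (0.1850·125 + 0.4075·30 + 0.1625·65) / 0.3180 = 45.9125 / 0.3180 ≈ 144.38
  x_3 = (0.2700·125 + 0.1650·30 + 0.4950·65) / 0.3180 = 70.875 / 0.3180 ≈ 222.88

x_1 = 369.10, x_2 = 144.38, x_3 = 222.88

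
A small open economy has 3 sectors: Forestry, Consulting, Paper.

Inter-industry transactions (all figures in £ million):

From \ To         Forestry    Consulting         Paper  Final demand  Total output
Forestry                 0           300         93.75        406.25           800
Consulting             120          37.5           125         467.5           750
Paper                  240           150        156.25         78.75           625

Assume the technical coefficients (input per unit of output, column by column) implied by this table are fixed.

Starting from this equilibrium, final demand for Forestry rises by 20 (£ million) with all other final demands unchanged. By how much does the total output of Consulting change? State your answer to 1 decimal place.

Technical coefficients a_ij = z_ij / X_j:
  a_11 = 0/800 = 0.00, a_21 = 120/800 = 0.15, a_31 = 240/800 = 0.30
  a_12 = 300/750 = 0.40, a_22 = 37.5/750 = 0.05, a_32 = 150/750 = 0.20
  a_13 = 93.75/625 = 0.15, a_23 = 125/625 = 0.20, a_33 = 156.25/625 = 0.25
I − A =
  [   1.00    -0.40    -0.15]
  [  -0.15     0.95    -0.20]
  [  -0.30    -0.20     0.75]
Cofactors of I−A, C_ij = (−1)^(i+j)·(minor ij) (rows/columns in the sector order above):
  C_11 = (0.95)(0.75) − (-0.20)(-0.20) = 0.6725
  C_12 = −[(-0.15)(0.75) − (-0.20)(-0.30)] = 0.1725
  C_13 = (-0.15)(-0.20) − (0.95)(-0.30) = 0.3150
  C_21 = −[(-0.40)(0.75) − (-0.15)(-0.20)] = 0.3300
  C_22 = (1.00)(0.75) − (-0.15)(-0.30) = 0.7050
  C_23 = −[(1.00)(-0.20) − (-0.40)(-0.30)] = 0.3200
  C_31 = (-0.40)(-0.20) − (-0.15)(0.95) = 0.2225
  C_32 = −[(1.00)(-0.20) − (-0.15)(-0.15)] = 0.2225
  C_33 = (1.00)(0.95) − (-0.40)(-0.15) = 0.8900
det(I−A) = Σ_j (I−A)_1j·C_1j = (1.00)(0.6725) + (-0.40)(0.1725) + (-0.15)(0.3150) = 0.55625
adj(I−A) = Cᵀ =
  [ 0.6725   0.3300   0.2225]
  [ 0.1725   0.7050   0.2225]
  [ 0.3150   0.3200   0.8900]
(I − A)⁻¹ = adj(I−A) / det(I−A) ≈
  [   1.2090     0.5933     0.4000]
  [   0.3101     1.2674     0.4000]
  [   0.5663     0.5753     1.6000]
Δx = (I − A)⁻¹ Δd with Δd having +20 in the Forestry component and 0 elsewhere.
So Δx_2 = L_21 · (+20), where L_21 = adj(I−A)_21 / det(I−A) = 0.1725 / 0.55625.
Δx_2 = 0.1725 × (+20) / 0.55625 = 3.45 / 0.55625 ≈ 6.2.

Δx_2 = 6.2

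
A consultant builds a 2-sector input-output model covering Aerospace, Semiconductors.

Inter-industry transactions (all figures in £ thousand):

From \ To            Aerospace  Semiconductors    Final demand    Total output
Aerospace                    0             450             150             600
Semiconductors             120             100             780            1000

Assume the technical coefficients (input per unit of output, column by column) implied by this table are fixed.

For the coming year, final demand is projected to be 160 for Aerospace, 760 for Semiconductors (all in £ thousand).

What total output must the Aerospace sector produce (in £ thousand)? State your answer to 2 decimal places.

Technical coefficients a_ij = z_ij / X_j:
  a_11 = 0/600 = 0.00, a_21 = 120/600 = 0.20
  a_12 = 450/1000 = 0.45, a_22 = 100/1000 = 0.10
I − A =
  [   1.00    -0.45]
  [  -0.20     0.90]
det(I−A) = (1.00)(0.90) − (-0.45)(-0.20) = 0.8100
adj(I−A) = [[0.90, 0.45], [0.20, 1.00]]
(I − A)⁻¹ = adj(I−A) / det(I−A) ≈
  [   1.1111     0.5556]
  [   0.2469     1.2346]
x = (I − A)⁻¹ d = adj(I−A)·d / det(I−A), with det(I−A) = 0.8100:
  x_1 = (0.90·160 + 0.45·760) / 0.8100 = 486.00 / 0.8100 = 600.00
  x_2 = (0.20·160 + 1.00·760) / 0.8100 = 792.00 / 0.8100 ≈ 977.78

x_1 = 600.00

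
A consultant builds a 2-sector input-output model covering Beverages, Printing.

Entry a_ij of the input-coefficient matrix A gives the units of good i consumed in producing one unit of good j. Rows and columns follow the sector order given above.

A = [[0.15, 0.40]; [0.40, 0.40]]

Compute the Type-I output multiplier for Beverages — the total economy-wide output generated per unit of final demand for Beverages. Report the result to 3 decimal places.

m_1 = 2.857

I − A =
  [   0.85    -0.40]
  [  -0.40     0.60]
det(I−A) = (0.85)(0.60) − (-0.40)(-0.40) = 0.3500
adj(I−A) = [[0.60, 0.40], [0.40, 0.85]]
(I − A)⁻¹ = adj(I−A) / det(I−A) ≈
  [   1.7143     1.1429]
  [   1.1429     2.4286]
The output multiplier for sector j is the column-j sum of the Leontief inverse (I − A)⁻¹ = adj(I−A) / det(I−A).
Column 1 of adj(I−A): (0.60, 0.40); det(I−A) = 0.3500.
m_1 = (0.60 + 0.40) / 0.3500 = 1.00 / 0.3500 ≈ 2.857.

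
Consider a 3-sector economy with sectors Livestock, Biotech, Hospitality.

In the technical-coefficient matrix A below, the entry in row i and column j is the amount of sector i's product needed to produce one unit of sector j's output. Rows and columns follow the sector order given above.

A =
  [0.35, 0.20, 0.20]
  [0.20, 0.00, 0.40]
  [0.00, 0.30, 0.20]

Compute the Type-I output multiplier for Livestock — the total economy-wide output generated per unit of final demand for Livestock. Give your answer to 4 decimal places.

I − A =
  [   0.65    -0.20    -0.20]
  [  -0.20     1.00    -0.40]
  [   0.00    -0.30     0.80]
Cofactors of I−A, C_ij = (−1)^(i+j)·(minor ij) (rows/columns in the sector order above):
  C_11 = (1.00)(0.80) − (-0.40)(-0.30) = 0.6800
  C_12 = −[(-0.20)(0.80) − (-0.40)(0.00)] = 0.1600
  C_13 = (-0.20)(-0.30) − (1.00)(0.00) = 0.0600
  C_21 = −[(-0.20)(0.80) − (-0.20)(-0.30)] = 0.2200
  C_22 = (0.65)(0.80) − (-0.20)(0.00) = 0.5200
  C_23 = −[(0.65)(-0.30) − (-0.20)(0.00)] = 0.1950
  C_31 = (-0.20)(-0.40) − (-0.20)(1.00) = 0.2800
  C_32 = −[(0.65)(-0.40) − (-0.20)(-0.20)] = 0.3000
  C_33 = (0.65)(1.00) − (-0.20)(-0.20) = 0.6100
det(I−A) = Σ_j (I−A)_1j·C_1j = (0.65)(0.6800) + (-0.20)(0.1600) + (-0.20)(0.0600) = 0.3980
adj(I−A) = Cᵀ =
  [ 0.6800   0.2200   0.2800]
  [ 0.1600   0.5200   0.3000]
  [ 0.0600   0.1950   0.6100]
(I − A)⁻¹ = adj(I−A) / det(I−A) ≈
  [   1.70854     0.55276     0.70352]
  [   0.40201     1.30653     0.75377]
  [   0.15075     0.48995     1.53266]
The output multiplier for sector j is the column-j sum of the Leontief inverse (I − A)⁻¹ = adj(I−A) / det(I−A).
Column 1 of adj(I−A): (0.6800, 0.1600, 0.0600); det(I−A) = 0.3980.
m_1 = (0.6800 + 0.1600 + 0.0600) / 0.3980 = 0.90 / 0.3980 ≈ 2.2613.

m_1 = 2.2613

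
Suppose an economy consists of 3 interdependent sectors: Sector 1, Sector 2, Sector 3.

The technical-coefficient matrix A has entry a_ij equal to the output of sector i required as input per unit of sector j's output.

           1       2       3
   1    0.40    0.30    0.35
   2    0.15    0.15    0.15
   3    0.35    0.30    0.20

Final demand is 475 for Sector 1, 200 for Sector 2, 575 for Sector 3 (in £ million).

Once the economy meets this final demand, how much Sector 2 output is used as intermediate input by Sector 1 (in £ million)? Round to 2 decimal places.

z_21 = 406.61

I − A =
  [   0.60    -0.30    -0.35]
  [  -0.15     0.85    -0.15]
  [  -0.35    -0.30     0.80]
Cofactors of I−A, C_ij = (−1)^(i+j)·(minor ij) (rows/columns in the sector order above):
  C_11 = (0.85)(0.80) − (-0.15)(-0.30) = 0.6350
  C_12 = −[(-0.15)(0.80) − (-0.15)(-0.35)] = 0.1725
  C_13 = (-0.15)(-0.30) − (0.85)(-0.35) = 0.3425
  C_21 = −[(-0.30)(0.80) − (-0.35)(-0.30)] = 0.3450
  C_22 = (0.60)(0.80) − (-0.35)(-0.35) = 0.3575
  C_23 = −[(0.60)(-0.30) − (-0.30)(-0.35)] = 0.2850
  C_31 = (-0.30)(-0.15) − (-0.35)(0.85) = 0.3425
  C_32 = −[(0.60)(-0.15) − (-0.35)(-0.15)] = 0.1425
  C_33 = (0.60)(0.85) − (-0.30)(-0.15) = 0.4650
det(I−A) = Σ_j (I−A)_1j·C_1j = (0.60)(0.6350) + (-0.30)(0.1725) + (-0.35)(0.3425) = 0.209375
adj(I−A) = Cᵀ =
  [ 0.6350   0.3450   0.3425]
  [ 0.1725   0.3575   0.1425]
  [ 0.3425   0.2850   0.4650]
(I − A)⁻¹ = adj(I−A) / det(I−A) ≈
  [   3.0328     1.6478     1.6358]
  [   0.8239     1.7075     0.6806]
  [   1.6358     1.3612     2.2209]
First solve x = (I − A)⁻¹ d = adj(I−A)·d / det(I−A); in particular x_1 = (0.6350·475 + 0.3450·200 + 0.3425·575) / 0.209375 = 567.5625 / 0.209375 ≈ 2710.7463.
Intermediate flow from 2 to 1: z_21 = a_21 · x_1 = 0.15 × 567.5625 / 0.209375 = 85.134375 / 0.209375 ≈ 406.61.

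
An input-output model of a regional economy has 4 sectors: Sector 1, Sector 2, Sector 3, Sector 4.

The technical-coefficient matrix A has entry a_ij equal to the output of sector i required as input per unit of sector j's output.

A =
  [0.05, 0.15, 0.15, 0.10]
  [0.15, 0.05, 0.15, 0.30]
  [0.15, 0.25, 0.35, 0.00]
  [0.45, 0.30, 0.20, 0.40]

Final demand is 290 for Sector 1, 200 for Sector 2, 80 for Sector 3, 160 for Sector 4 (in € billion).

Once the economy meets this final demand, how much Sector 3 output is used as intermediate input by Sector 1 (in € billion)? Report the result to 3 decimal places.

z_31 = 103.243

I − A =
  [   0.95    -0.15    -0.15    -0.10]
  [  -0.15     0.95    -0.15    -0.30]
  [  -0.15    -0.25     0.65     0.00]
  [  -0.45    -0.30    -0.20     0.60]
Compute the cofactors C_ij = (−1)^(i+j)·(3×3 minor ij) of I−A; the adjugate is their transpose:
adj(I−A) = Cᵀ =
  [ 0.27450   0.10550   0.11800   0.09850]
  [ 0.16875   0.32475   0.17250   0.19050]
  [ 0.12825   0.14925   0.37500   0.09600]
  [ 0.33300   0.29125   0.29975   0.50600]
det(I−A) = Σ_j (I−A)_1j·C_1j = (0.95)(0.27450) + (-0.15)(0.16875) + (-0.15)(0.12825) + (-0.10)(0.33300) = 0.182925
(I − A)⁻¹ = adj(I−A) / det(I−A) ≈
  [   1.5006     0.5767     0.6451     0.5385]
  [   0.9225     1.7753     0.9430     1.0414]
  [   0.7011     0.8159     2.0500     0.5248]
  [   1.8204     1.5922     1.6386     2.7662]
First solve x = (I − A)⁻¹ d = adj(I−A)·d / det(I−A); in particular x_1 = (0.27450·290 + 0.10550·200 + 0.11800·80 + 0.09850·160) / 0.182925 = 125.905 / 0.182925 ≈ 688.28755.
Intermediate flow from 3 to 1: z_31 = a_31 · x_1 = 0.15 × 125.905 / 0.182925 = 18.88575 / 0.182925 ≈ 103.243.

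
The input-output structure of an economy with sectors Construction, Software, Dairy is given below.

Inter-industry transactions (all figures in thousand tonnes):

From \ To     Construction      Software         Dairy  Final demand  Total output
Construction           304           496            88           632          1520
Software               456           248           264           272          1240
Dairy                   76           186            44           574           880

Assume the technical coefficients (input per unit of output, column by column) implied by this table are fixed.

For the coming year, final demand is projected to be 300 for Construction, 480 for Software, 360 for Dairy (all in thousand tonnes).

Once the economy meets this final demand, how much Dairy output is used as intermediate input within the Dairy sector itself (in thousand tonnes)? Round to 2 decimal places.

Technical coefficients a_ij = z_ij / X_j:
  a_CC = 304/1520 = 0.20, a_SC = 456/1520 = 0.30, a_DC = 76/1520 = 0.05
  a_CS = 496/1240 = 0.40, a_SS = 248/1240 = 0.20, a_DS = 186/1240 = 0.15
  a_CD = 88/880 = 0.10, a_SD = 264/880 = 0.30, a_DD = 44/880 = 0.05
I − A =
  [   0.80    -0.40    -0.10]
  [  -0.30     0.80    -0.30]
  [  -0.05    -0.15     0.95]
Cofactors of I−A, C_ij = (−1)^(i+j)·(minor ij) (rows/columns in the sector order above):
  C_11 = (0.80)(0.95) − (-0.30)(-0.15) = 0.7150
  C_12 = −[(-0.30)(0.95) − (-0.30)(-0.05)] = 0.3000
  C_13 = (-0.30)(-0.15) − (0.80)(-0.05) = 0.0850
  C_21 = −[(-0.40)(0.95) − (-0.10)(-0.15)] = 0.3950
  C_22 = (0.80)(0.95) − (-0.10)(-0.05) = 0.7550
  C_23 = −[(0.80)(-0.15) − (-0.40)(-0.05)] = 0.1400
  C_31 = (-0.40)(-0.30) − (-0.10)(0.80) = 0.2000
  C_32 = −[(0.80)(-0.30) − (-0.10)(-0.30)] = 0.2700
  C_33 = (0.80)(0.80) − (-0.40)(-0.30) = 0.5200
det(I−A) = Σ_j (I−A)_1j·C_1j = (0.80)(0.7150) + (-0.40)(0.3000) + (-0.10)(0.0850) = 0.4435
adj(I−A) = Cᵀ =
  [ 0.7150   0.3950   0.2000]
  [ 0.3000   0.7550   0.2700]
  [ 0.0850   0.1400   0.5200]
(I − A)⁻¹ = adj(I−A) / det(I−A) ≈
  [   1.6122     0.8906     0.4510]
  [   0.6764     1.7024     0.6088]
  [   0.1917     0.3157     1.1725]
First solve x = (I − A)⁻¹ d = adj(I−A)·d / det(I−A); in particular x_D = (0.0850·300 + 0.1400·480 + 0.5200·360) / 0.4435 = 279.90 / 0.4435 ≈ 631.1161.
Intermediate flow from D to D: z_DD = a_DD · x_D = 0.05 × 279.90 / 0.4435 = 13.995 / 0.4435 ≈ 31.56.

z_DD = 31.56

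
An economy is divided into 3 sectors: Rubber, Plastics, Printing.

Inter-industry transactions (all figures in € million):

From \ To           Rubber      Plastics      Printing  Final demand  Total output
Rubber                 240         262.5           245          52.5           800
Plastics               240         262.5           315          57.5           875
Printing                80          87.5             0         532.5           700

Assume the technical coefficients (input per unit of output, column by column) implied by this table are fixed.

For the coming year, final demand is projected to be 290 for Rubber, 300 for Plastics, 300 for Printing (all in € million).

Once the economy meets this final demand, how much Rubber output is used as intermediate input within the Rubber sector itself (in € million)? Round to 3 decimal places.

z_11 = 379.172

Technical coefficients a_ij = z_ij / X_j:
  a_11 = 240/800 = 0.30, a_21 = 240/800 = 0.30, a_31 = 80/800 = 0.10
  a_12 = 262.5/875 = 0.30, a_22 = 262.5/875 = 0.30, a_32 = 87.5/875 = 0.10
  a_13 = 245/700 = 0.35, a_23 = 315/700 = 0.45, a_33 = 0/700 = 0.00
I − A =
  [   0.70    -0.30    -0.35]
  [  -0.30     0.70    -0.45]
  [  -0.10    -0.10     1.00]
Cofactors of I−A, C_ij = (−1)^(i+j)·(minor ij) (rows/columns in the sector order above):
  C_11 = (0.70)(1.00) − (-0.45)(-0.10) = 0.6550
  C_12 = −[(-0.30)(1.00) − (-0.45)(-0.10)] = 0.3450
  C_13 = (-0.30)(-0.10) − (0.70)(-0.10) = 0.1000
  C_21 = −[(-0.30)(1.00) − (-0.35)(-0.10)] = 0.3350
  C_22 = (0.70)(1.00) − (-0.35)(-0.10) = 0.6650
  C_23 = −[(0.70)(-0.10) − (-0.30)(-0.10)] = 0.1000
  C_31 = (-0.30)(-0.45) − (-0.35)(0.70) = 0.3800
  C_32 = −[(0.70)(-0.45) − (-0.35)(-0.30)] = 0.4200
  C_33 = (0.70)(0.70) − (-0.30)(-0.30) = 0.4000
det(I−A) = Σ_j (I−A)_1j·C_1j = (0.70)(0.6550) + (-0.30)(0.3450) + (-0.35)(0.1000) = 0.3200
adj(I−A) = Cᵀ =
  [ 0.6550   0.3350   0.3800]
  [ 0.3450   0.6650   0.4200]
  [ 0.1000   0.1000   0.4000]
(I − A)⁻¹ = adj(I−A) / det(I−A) ≈
  [   2.0469     1.0469     1.1875]
  [   1.0781     2.0781     1.3125]
  [   0.3125     0.3125     1.2500]
First solve x = (I − A)⁻¹ d = adj(I−A)·d / det(I−A); in particular x_1 = (0.6550·290 + 0.3350·300 + 0.3800·300) / 0.3200 = 404.45 / 0.3200 = 1263.90625.
Intermediate flow from 1 to 1: z_11 = a_11 · x_1 = 0.30 × 404.45 / 0.3200 = 121.335 / 0.3200 ≈ 379.172.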